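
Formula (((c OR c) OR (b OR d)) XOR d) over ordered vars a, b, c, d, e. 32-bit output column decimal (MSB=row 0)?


Formula: (((c OR c) OR (b OR d)) XOR d) over a, b, c, d, e (32 rows)
Evaluate each row (bits = a,b,c,d,e, MSB first):
  row 0 [00000]: (((0 OR 0) OR (0 OR 0)) XOR 0) -> 0
  row 1 [00001]: (((0 OR 0) OR (0 OR 0)) XOR 0) -> 0
  row 2 [00010]: (((0 OR 0) OR (0 OR 1)) XOR 1) -> 0
  row 3 [00011]: (((0 OR 0) OR (0 OR 1)) XOR 1) -> 0
  row 4 [00100]: (((1 OR 1) OR (0 OR 0)) XOR 0) -> 1
  row 5 [00101]: (((1 OR 1) OR (0 OR 0)) XOR 0) -> 1
  row 6 [00110]: (((1 OR 1) OR (0 OR 1)) XOR 1) -> 0
  row 7 [00111]: (((1 OR 1) OR (0 OR 1)) XOR 1) -> 0
  row 8 [01000]: (((0 OR 0) OR (1 OR 0)) XOR 0) -> 1
  row 9 [01001]: (((0 OR 0) OR (1 OR 0)) XOR 0) -> 1
  row 10 [01010]: (((0 OR 0) OR (1 OR 1)) XOR 1) -> 0
  row 11 [01011]: (((0 OR 0) OR (1 OR 1)) XOR 1) -> 0
  row 12 [01100]: (((1 OR 1) OR (1 OR 0)) XOR 0) -> 1
  row 13 [01101]: (((1 OR 1) OR (1 OR 0)) XOR 0) -> 1
  row 14 [01110]: (((1 OR 1) OR (1 OR 1)) XOR 1) -> 0
  row 15 [01111]: (((1 OR 1) OR (1 OR 1)) XOR 1) -> 0
  row 16 [10000]: (((0 OR 0) OR (0 OR 0)) XOR 0) -> 0
  row 17 [10001]: (((0 OR 0) OR (0 OR 0)) XOR 0) -> 0
  row 18 [10010]: (((0 OR 0) OR (0 OR 1)) XOR 1) -> 0
  row 19 [10011]: (((0 OR 0) OR (0 OR 1)) XOR 1) -> 0
  row 20 [10100]: (((1 OR 1) OR (0 OR 0)) XOR 0) -> 1
  row 21 [10101]: (((1 OR 1) OR (0 OR 0)) XOR 0) -> 1
  row 22 [10110]: (((1 OR 1) OR (0 OR 1)) XOR 1) -> 0
  row 23 [10111]: (((1 OR 1) OR (0 OR 1)) XOR 1) -> 0
  row 24 [11000]: (((0 OR 0) OR (1 OR 0)) XOR 0) -> 1
  row 25 [11001]: (((0 OR 0) OR (1 OR 0)) XOR 0) -> 1
  row 26 [11010]: (((0 OR 0) OR (1 OR 1)) XOR 1) -> 0
  row 27 [11011]: (((0 OR 0) OR (1 OR 1)) XOR 1) -> 0
  row 28 [11100]: (((1 OR 1) OR (1 OR 0)) XOR 0) -> 1
  row 29 [11101]: (((1 OR 1) OR (1 OR 0)) XOR 0) -> 1
  row 30 [11110]: (((1 OR 1) OR (1 OR 1)) XOR 1) -> 0
  row 31 [11111]: (((1 OR 1) OR (1 OR 1)) XOR 1) -> 0
Full result column, 4 rows per line (a,b,c fixed per line; d,e runs 00..11 left to right):
  rows 0-3 [a,b,c=000]: 0000  = hex 0
  rows 4-7 [a,b,c=001]: 1100  = hex C
  rows 8-11 [a,b,c=010]: 1100  = hex C
  rows 12-15 [a,b,c=011]: 1100  = hex C
  rows 16-19 [a,b,c=100]: 0000  = hex 0
  rows 20-23 [a,b,c=101]: 1100  = hex C
  rows 24-27 [a,b,c=110]: 1100  = hex C
  rows 28-31 [a,b,c=111]: 1100  = hex C
Output column (row 0 .. row 31) = 00001100110011000000110011001100
Output column grouped in 4s = 0000 1100 1100 1100 0000 1100 1100 1100 = 0x0CCC0CCC
Convert to decimal digit by digit (value = value*16 + digit):
  0 -> 0
  0*16 + 12 (C) = 12
  12*16 + 12 (C) = 204
  204*16 + 12 (C) = 3276
  3276*16 + 0 = 52416
  52416*16 + 12 (C) = 838668
  838668*16 + 12 (C) = 13418700
  13418700*16 + 12 (C) = 214699212
Decimal = 214699212

214699212


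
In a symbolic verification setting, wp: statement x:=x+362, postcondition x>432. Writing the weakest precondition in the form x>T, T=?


Formula: wp(x:=E, P) = P[E/x] (substitute E for x in postcondition)
Step 1: Postcondition: x>432
Step 2: Substitute x+362 for x: x+362>432
Step 3: Solve for x: x > 432-362 = 70

70


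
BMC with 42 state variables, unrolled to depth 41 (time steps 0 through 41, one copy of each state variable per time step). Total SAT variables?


BMC unrolls to depth k, creating one copy of each state var for steps 0..k.
Step count = 41 + 1 = 42 (steps 0 through 41)
Vars per step = 42
Total = 42 * 42 = 1764

1764


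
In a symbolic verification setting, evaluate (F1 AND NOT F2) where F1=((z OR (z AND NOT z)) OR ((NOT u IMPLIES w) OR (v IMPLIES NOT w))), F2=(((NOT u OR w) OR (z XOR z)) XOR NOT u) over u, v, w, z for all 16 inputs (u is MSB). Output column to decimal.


F1 = ((z OR (z AND NOT z)) OR ((NOT u IMPLIES w) OR (v IMPLIES NOT w)))
F2 = (((NOT u OR w) OR (z XOR z)) XOR NOT u)
Counterexample to F1=>F2 is where F1=1 and F2=0.
Evaluate each row (bits = u,v,w,z, MSB first):
  row 0 [0000]: F1=1 F2=0 -> F1&~F2 -> 1
  row 1 [0001]: F1=1 F2=0 -> F1&~F2 -> 1
  row 2 [0010]: F1=1 F2=0 -> F1&~F2 -> 1
  row 3 [0011]: F1=1 F2=0 -> F1&~F2 -> 1
  row 4 [0100]: F1=1 F2=0 -> F1&~F2 -> 1
  row 5 [0101]: F1=1 F2=0 -> F1&~F2 -> 1
  row 6 [0110]: F1=1 F2=0 -> F1&~F2 -> 1
  row 7 [0111]: F1=1 F2=0 -> F1&~F2 -> 1
  row 8 [1000]: F1=1 F2=0 -> F1&~F2 -> 1
  row 9 [1001]: F1=1 F2=0 -> F1&~F2 -> 1
  row 10 [1010]: F1=1 F2=1 -> F1&~F2 -> 0
  row 11 [1011]: F1=1 F2=1 -> F1&~F2 -> 0
  row 12 [1100]: F1=1 F2=0 -> F1&~F2 -> 1
  row 13 [1101]: F1=1 F2=0 -> F1&~F2 -> 1
  row 14 [1110]: F1=1 F2=1 -> F1&~F2 -> 0
  row 15 [1111]: F1=1 F2=1 -> F1&~F2 -> 0
Full result column, 4 rows per line (u,v fixed per line; w,z runs 00..11 left to right):
  rows 0-3 [u,v=00]: 1111  = hex F
  rows 4-7 [u,v=01]: 1111  = hex F
  rows 8-11 [u,v=10]: 1100  = hex C
  rows 12-15 [u,v=11]: 1100  = hex C
Counterexample vector (row 0 .. row 15) = 1111111111001100
Output column grouped in 4s = 1111 1111 1100 1100 = 0xFFCC
Convert to decimal digit by digit (value = value*16 + digit):
  F -> 15
  15*16 + 15 (F) = 255
  255*16 + 12 (C) = 4092
  4092*16 + 12 (C) = 65484
Decimal = 65484

65484


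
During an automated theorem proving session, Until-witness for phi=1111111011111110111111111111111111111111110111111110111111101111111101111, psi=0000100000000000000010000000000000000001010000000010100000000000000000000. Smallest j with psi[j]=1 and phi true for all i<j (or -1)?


(phi U psi) at 0: need smallest j with psi[j]=1 and phi[i]=1 for all i in [0,j).
Scan from step 0:
  step 0: phi=1, psi=0 -> continue
  step 1: phi=1, psi=0 -> continue
  step 2: phi=1, psi=0 -> continue
  step 3: phi=1, psi=0 -> continue
  step 4: psi=1 and phi held for [0,4) -> witness found
Witness step = 4

4


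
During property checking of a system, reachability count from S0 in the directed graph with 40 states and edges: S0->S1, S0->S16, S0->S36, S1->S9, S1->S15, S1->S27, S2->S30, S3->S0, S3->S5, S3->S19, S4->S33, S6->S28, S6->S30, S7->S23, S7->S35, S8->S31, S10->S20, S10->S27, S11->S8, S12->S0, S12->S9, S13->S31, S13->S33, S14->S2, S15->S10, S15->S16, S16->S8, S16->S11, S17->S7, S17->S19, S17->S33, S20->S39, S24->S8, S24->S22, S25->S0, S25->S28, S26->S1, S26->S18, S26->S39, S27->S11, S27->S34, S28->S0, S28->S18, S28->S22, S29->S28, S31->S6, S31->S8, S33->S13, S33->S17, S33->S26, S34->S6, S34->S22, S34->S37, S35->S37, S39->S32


BFS from S0:
  layer 0: {S0}
  layer 1: {S1, S16, S36}
  layer 2: {S8, S9, S11, S15, S27}
  layer 3: {S10, S31, S34}
  layer 4: {S6, S20, S22, S37}
  layer 5: {S28, S30, S39}
  layer 6: {S18, S32}
Reachable set: {S0, S1, S6, S8, S9, S10, S11, S15, S16, S18, S20, S22, S27, S28, S30, S31, S32, S34, S36, S37, S39}
Count = 21

21


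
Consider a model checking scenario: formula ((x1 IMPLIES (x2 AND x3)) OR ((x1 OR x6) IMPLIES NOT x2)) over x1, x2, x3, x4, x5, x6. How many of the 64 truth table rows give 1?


Formula: ((x1 IMPLIES (x2 AND x3)) OR ((x1 OR x6) IMPLIES NOT x2)) over 6 vars (64 rows)
Evaluate each row (x1, x2, x3, x4, x5, x6 as bits, MSB first):
  row 0 [000000]: ((0 IMPLIES (0 AND 0)) OR ((0 OR 0) IMPLIES NOT 0)) -> 1
  row 1 [000001]: ((0 IMPLIES (0 AND 0)) OR ((0 OR 1) IMPLIES NOT 0)) -> 1
  row 2 [000010]: ((0 IMPLIES (0 AND 0)) OR ((0 OR 0) IMPLIES NOT 0)) -> 1
  row 3 [000011]: ((0 IMPLIES (0 AND 0)) OR ((0 OR 1) IMPLIES NOT 0)) -> 1
  row 4 [000100]: ((0 IMPLIES (0 AND 0)) OR ((0 OR 0) IMPLIES NOT 0)) -> 1
  (every remaining row is evaluated the same way; all 64 results are listed next)
Full result column, 8 rows per line (x1,x2,x3 fixed per line; x4,x5,x6 runs 000..111 left to right):
  rows 0-7 [x1,x2,x3=000]: 11111111  (ones: 8)
  rows 8-15 [x1,x2,x3=001]: 11111111  (ones: 8)
  rows 16-23 [x1,x2,x3=010]: 11111111  (ones: 8)
  rows 24-31 [x1,x2,x3=011]: 11111111  (ones: 8)
  rows 32-39 [x1,x2,x3=100]: 11111111  (ones: 8)
  rows 40-47 [x1,x2,x3=101]: 11111111  (ones: 8)
  rows 48-55 [x1,x2,x3=110]: 00000000  (ones: 0)
  rows 56-63 [x1,x2,x3=111]: 11111111  (ones: 8)
Count of 1-rows = 8+8+8+8+8+8+0+8 = 56

56


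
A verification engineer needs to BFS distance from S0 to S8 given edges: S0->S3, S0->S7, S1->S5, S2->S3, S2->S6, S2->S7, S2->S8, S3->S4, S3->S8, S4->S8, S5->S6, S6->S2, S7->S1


BFS layer-by-layer from S0:
  dist 0: {S0}
  dist 1: {S3, S7}
  dist 2: {S1, S4, S8}
  -> S8 reached at distance 2
Shortest path length = 2

2


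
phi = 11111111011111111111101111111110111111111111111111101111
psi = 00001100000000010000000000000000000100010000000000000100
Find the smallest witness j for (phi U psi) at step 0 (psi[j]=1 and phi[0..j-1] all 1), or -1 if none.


(phi U psi) at 0: need smallest j with psi[j]=1 and phi[i]=1 for all i in [0,j).
Scan from step 0:
  step 0: phi=1, psi=0 -> continue
  step 1: phi=1, psi=0 -> continue
  step 2: phi=1, psi=0 -> continue
  step 3: phi=1, psi=0 -> continue
  step 4: psi=1 and phi held for [0,4) -> witness found
Witness step = 4

4


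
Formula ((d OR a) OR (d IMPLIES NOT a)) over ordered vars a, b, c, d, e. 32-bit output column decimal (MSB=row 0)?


Formula: ((d OR a) OR (d IMPLIES NOT a)) over a, b, c, d, e (32 rows)
Evaluate each row (bits = a,b,c,d,e, MSB first):
  row 0 [00000]: ((0 OR 0) OR (0 IMPLIES NOT 0)) -> 1
  row 1 [00001]: ((0 OR 0) OR (0 IMPLIES NOT 0)) -> 1
  row 2 [00010]: ((1 OR 0) OR (1 IMPLIES NOT 0)) -> 1
  row 3 [00011]: ((1 OR 0) OR (1 IMPLIES NOT 0)) -> 1
  row 4 [00100]: ((0 OR 0) OR (0 IMPLIES NOT 0)) -> 1
  row 5 [00101]: ((0 OR 0) OR (0 IMPLIES NOT 0)) -> 1
  row 6 [00110]: ((1 OR 0) OR (1 IMPLIES NOT 0)) -> 1
  row 7 [00111]: ((1 OR 0) OR (1 IMPLIES NOT 0)) -> 1
  row 8 [01000]: ((0 OR 0) OR (0 IMPLIES NOT 0)) -> 1
  row 9 [01001]: ((0 OR 0) OR (0 IMPLIES NOT 0)) -> 1
  row 10 [01010]: ((1 OR 0) OR (1 IMPLIES NOT 0)) -> 1
  row 11 [01011]: ((1 OR 0) OR (1 IMPLIES NOT 0)) -> 1
  row 12 [01100]: ((0 OR 0) OR (0 IMPLIES NOT 0)) -> 1
  row 13 [01101]: ((0 OR 0) OR (0 IMPLIES NOT 0)) -> 1
  row 14 [01110]: ((1 OR 0) OR (1 IMPLIES NOT 0)) -> 1
  row 15 [01111]: ((1 OR 0) OR (1 IMPLIES NOT 0)) -> 1
  row 16 [10000]: ((0 OR 1) OR (0 IMPLIES NOT 1)) -> 1
  row 17 [10001]: ((0 OR 1) OR (0 IMPLIES NOT 1)) -> 1
  row 18 [10010]: ((1 OR 1) OR (1 IMPLIES NOT 1)) -> 1
  row 19 [10011]: ((1 OR 1) OR (1 IMPLIES NOT 1)) -> 1
  row 20 [10100]: ((0 OR 1) OR (0 IMPLIES NOT 1)) -> 1
  row 21 [10101]: ((0 OR 1) OR (0 IMPLIES NOT 1)) -> 1
  row 22 [10110]: ((1 OR 1) OR (1 IMPLIES NOT 1)) -> 1
  row 23 [10111]: ((1 OR 1) OR (1 IMPLIES NOT 1)) -> 1
  row 24 [11000]: ((0 OR 1) OR (0 IMPLIES NOT 1)) -> 1
  row 25 [11001]: ((0 OR 1) OR (0 IMPLIES NOT 1)) -> 1
  row 26 [11010]: ((1 OR 1) OR (1 IMPLIES NOT 1)) -> 1
  row 27 [11011]: ((1 OR 1) OR (1 IMPLIES NOT 1)) -> 1
  row 28 [11100]: ((0 OR 1) OR (0 IMPLIES NOT 1)) -> 1
  row 29 [11101]: ((0 OR 1) OR (0 IMPLIES NOT 1)) -> 1
  row 30 [11110]: ((1 OR 1) OR (1 IMPLIES NOT 1)) -> 1
  row 31 [11111]: ((1 OR 1) OR (1 IMPLIES NOT 1)) -> 1
Full result column, 4 rows per line (a,b,c fixed per line; d,e runs 00..11 left to right):
  rows 0-3 [a,b,c=000]: 1111  = hex F
  rows 4-7 [a,b,c=001]: 1111  = hex F
  rows 8-11 [a,b,c=010]: 1111  = hex F
  rows 12-15 [a,b,c=011]: 1111  = hex F
  rows 16-19 [a,b,c=100]: 1111  = hex F
  rows 20-23 [a,b,c=101]: 1111  = hex F
  rows 24-27 [a,b,c=110]: 1111  = hex F
  rows 28-31 [a,b,c=111]: 1111  = hex F
Output column (row 0 .. row 31) = 11111111111111111111111111111111
Output column grouped in 4s = 1111 1111 1111 1111 1111 1111 1111 1111 = 0xFFFFFFFF
Convert to decimal digit by digit (value = value*16 + digit):
  F -> 15
  15*16 + 15 (F) = 255
  255*16 + 15 (F) = 4095
  4095*16 + 15 (F) = 65535
  65535*16 + 15 (F) = 1048575
  1048575*16 + 15 (F) = 16777215
  16777215*16 + 15 (F) = 268435455
  268435455*16 + 15 (F) = 4294967295
Decimal = 4294967295

4294967295


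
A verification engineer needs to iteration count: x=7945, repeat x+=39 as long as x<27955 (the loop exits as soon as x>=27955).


Step 1: x goes from 7945 toward 27955 by 39; the body runs while x<27955, so iterations = ceil((bound-start)/step)
Step 2: Distance=20010
Step 3: ceil(20010/39)=514

514


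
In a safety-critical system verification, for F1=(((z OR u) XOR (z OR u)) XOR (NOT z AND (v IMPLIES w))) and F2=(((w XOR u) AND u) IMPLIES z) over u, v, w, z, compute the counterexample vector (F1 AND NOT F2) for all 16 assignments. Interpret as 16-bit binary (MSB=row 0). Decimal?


F1 = (((z OR u) XOR (z OR u)) XOR (NOT z AND (v IMPLIES w)))
F2 = (((w XOR u) AND u) IMPLIES z)
Counterexample to F1=>F2 is where F1=1 and F2=0.
Evaluate each row (bits = u,v,w,z, MSB first):
  row 0 [0000]: F1=1 F2=1 -> F1&~F2 -> 0
  row 1 [0001]: F1=0 F2=1 -> F1&~F2 -> 0
  row 2 [0010]: F1=1 F2=1 -> F1&~F2 -> 0
  row 3 [0011]: F1=0 F2=1 -> F1&~F2 -> 0
  row 4 [0100]: F1=0 F2=1 -> F1&~F2 -> 0
  row 5 [0101]: F1=0 F2=1 -> F1&~F2 -> 0
  row 6 [0110]: F1=1 F2=1 -> F1&~F2 -> 0
  row 7 [0111]: F1=0 F2=1 -> F1&~F2 -> 0
  row 8 [1000]: F1=1 F2=0 -> F1&~F2 -> 1
  row 9 [1001]: F1=0 F2=1 -> F1&~F2 -> 0
  row 10 [1010]: F1=1 F2=1 -> F1&~F2 -> 0
  row 11 [1011]: F1=0 F2=1 -> F1&~F2 -> 0
  row 12 [1100]: F1=0 F2=0 -> F1&~F2 -> 0
  row 13 [1101]: F1=0 F2=1 -> F1&~F2 -> 0
  row 14 [1110]: F1=1 F2=1 -> F1&~F2 -> 0
  row 15 [1111]: F1=0 F2=1 -> F1&~F2 -> 0
Full result column, 4 rows per line (u,v fixed per line; w,z runs 00..11 left to right):
  rows 0-3 [u,v=00]: 0000  = hex 0
  rows 4-7 [u,v=01]: 0000  = hex 0
  rows 8-11 [u,v=10]: 1000  = hex 8
  rows 12-15 [u,v=11]: 0000  = hex 0
Counterexample vector (row 0 .. row 15) = 0000000010000000
Output column grouped in 4s = 0000 0000 1000 0000 = 0x0080
Convert to decimal digit by digit (value = value*16 + digit):
  0 -> 0
  0*16 + 0 = 0
  0*16 + 8 = 8
  8*16 + 0 = 128
Decimal = 128

128


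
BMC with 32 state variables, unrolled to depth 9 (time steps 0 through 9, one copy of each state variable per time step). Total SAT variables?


BMC unrolls to depth k, creating one copy of each state var for steps 0..k.
Step count = 9 + 1 = 10 (steps 0 through 9)
Vars per step = 32
Total = 32 * 10 = 320

320


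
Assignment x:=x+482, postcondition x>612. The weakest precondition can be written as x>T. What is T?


Formula: wp(x:=E, P) = P[E/x] (substitute E for x in postcondition)
Step 1: Postcondition: x>612
Step 2: Substitute x+482 for x: x+482>612
Step 3: Solve for x: x > 612-482 = 130

130


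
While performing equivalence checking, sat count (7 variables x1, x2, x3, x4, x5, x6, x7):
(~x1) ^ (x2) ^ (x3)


CNF with 3 clauses over 7 vars (128 assignments).
An assignment satisfies CNF iff every clause has >=1 true literal.
Check each row (bits = x1,x2,x3,x4,x5,x6,x7; clause T/F shown):
  row 0 [0000000]: clauses=TFF -> 0
  row 1 [0000001]: clauses=TFF -> 0
  row 2 [0000010]: clauses=TFF -> 0
  row 3 [0000011]: clauses=TFF -> 0
  row 4 [0000100]: clauses=TFF -> 0
  (every remaining row is evaluated the same way; all 128 results are listed next)
Full result column, 8 rows per line (x1,x2,x3,x4 fixed per line; x5,x6,x7 runs 000..111 left to right):
  rows 0-7 [x1,x2,x3,x4=0000]: 00000000  (ones: 0)
  rows 8-15 [x1,x2,x3,x4=0001]: 00000000  (ones: 0)
  rows 16-23 [x1,x2,x3,x4=0010]: 00000000  (ones: 0)
  rows 24-31 [x1,x2,x3,x4=0011]: 00000000  (ones: 0)
  rows 32-39 [x1,x2,x3,x4=0100]: 00000000  (ones: 0)
  rows 40-47 [x1,x2,x3,x4=0101]: 00000000  (ones: 0)
  rows 48-55 [x1,x2,x3,x4=0110]: 11111111  (ones: 8)
  rows 56-63 [x1,x2,x3,x4=0111]: 11111111  (ones: 8)
  rows 64-71 [x1,x2,x3,x4=1000]: 00000000  (ones: 0)
  rows 72-79 [x1,x2,x3,x4=1001]: 00000000  (ones: 0)
  rows 80-87 [x1,x2,x3,x4=1010]: 00000000  (ones: 0)
  rows 88-95 [x1,x2,x3,x4=1011]: 00000000  (ones: 0)
  rows 96-103 [x1,x2,x3,x4=1100]: 00000000  (ones: 0)
  rows 104-111 [x1,x2,x3,x4=1101]: 00000000  (ones: 0)
  rows 112-119 [x1,x2,x3,x4=1110]: 00000000  (ones: 0)
  rows 120-127 [x1,x2,x3,x4=1111]: 00000000  (ones: 0)
Satisfying assignments = 0+0+0+0+0+0+8+8+0+0+0+0+0+0+0+0 = 16

16


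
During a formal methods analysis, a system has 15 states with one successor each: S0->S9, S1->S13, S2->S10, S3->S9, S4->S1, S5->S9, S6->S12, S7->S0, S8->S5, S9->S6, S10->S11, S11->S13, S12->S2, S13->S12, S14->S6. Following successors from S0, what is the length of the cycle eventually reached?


Trace from S0 until a state repeats:
  S0 -> S9 -> S6 -> S12 -> S2 -> S10 -> S11 -> S13 -> S12
S12 first seen at step 3, revisited at step 8.
Cycle length = 8 - 3 = 5

5


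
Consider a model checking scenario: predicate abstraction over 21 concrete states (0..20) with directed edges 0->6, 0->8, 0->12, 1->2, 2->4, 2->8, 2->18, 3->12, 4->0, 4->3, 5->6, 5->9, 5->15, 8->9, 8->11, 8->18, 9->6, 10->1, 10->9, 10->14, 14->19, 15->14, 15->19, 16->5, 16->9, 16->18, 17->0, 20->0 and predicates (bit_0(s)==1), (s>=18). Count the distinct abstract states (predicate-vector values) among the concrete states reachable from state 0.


BFS from 0:
Concrete reachable: {0, 6, 8, 9, 11, 12, 18}
Abstract via predicates (bit_0(s)==1), (s>=18):
  (0,0) <- {0, 6, 8, 12}
  (0,1) <- {18}
  (1,0) <- {9, 11}
Distinct abstract states = 3

3


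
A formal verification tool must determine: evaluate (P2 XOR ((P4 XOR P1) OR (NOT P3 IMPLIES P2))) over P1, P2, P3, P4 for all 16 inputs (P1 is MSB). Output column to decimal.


Formula: (P2 XOR ((P4 XOR P1) OR (NOT P3 IMPLIES P2))) over P1, P2, P3, P4 (16 rows)
Evaluate each row (bits = P1,P2,P3,P4, MSB first):
  row 0 [0000]: (0 XOR ((0 XOR 0) OR (NOT 0 IMPLIES 0))) -> 0
  row 1 [0001]: (0 XOR ((1 XOR 0) OR (NOT 0 IMPLIES 0))) -> 1
  row 2 [0010]: (0 XOR ((0 XOR 0) OR (NOT 1 IMPLIES 0))) -> 1
  row 3 [0011]: (0 XOR ((1 XOR 0) OR (NOT 1 IMPLIES 0))) -> 1
  row 4 [0100]: (1 XOR ((0 XOR 0) OR (NOT 0 IMPLIES 1))) -> 0
  row 5 [0101]: (1 XOR ((1 XOR 0) OR (NOT 0 IMPLIES 1))) -> 0
  row 6 [0110]: (1 XOR ((0 XOR 0) OR (NOT 1 IMPLIES 1))) -> 0
  row 7 [0111]: (1 XOR ((1 XOR 0) OR (NOT 1 IMPLIES 1))) -> 0
  row 8 [1000]: (0 XOR ((0 XOR 1) OR (NOT 0 IMPLIES 0))) -> 1
  row 9 [1001]: (0 XOR ((1 XOR 1) OR (NOT 0 IMPLIES 0))) -> 0
  row 10 [1010]: (0 XOR ((0 XOR 1) OR (NOT 1 IMPLIES 0))) -> 1
  row 11 [1011]: (0 XOR ((1 XOR 1) OR (NOT 1 IMPLIES 0))) -> 1
  row 12 [1100]: (1 XOR ((0 XOR 1) OR (NOT 0 IMPLIES 1))) -> 0
  row 13 [1101]: (1 XOR ((1 XOR 1) OR (NOT 0 IMPLIES 1))) -> 0
  row 14 [1110]: (1 XOR ((0 XOR 1) OR (NOT 1 IMPLIES 1))) -> 0
  row 15 [1111]: (1 XOR ((1 XOR 1) OR (NOT 1 IMPLIES 1))) -> 0
Full result column, 4 rows per line (P1,P2 fixed per line; P3,P4 runs 00..11 left to right):
  rows 0-3 [P1,P2=00]: 0111  = hex 7
  rows 4-7 [P1,P2=01]: 0000  = hex 0
  rows 8-11 [P1,P2=10]: 1011  = hex B
  rows 12-15 [P1,P2=11]: 0000  = hex 0
Output column (row 0 .. row 15) = 0111000010110000
Output column grouped in 4s = 0111 0000 1011 0000 = 0x70B0
Convert to decimal digit by digit (value = value*16 + digit):
  7 -> 7
  7*16 + 0 = 112
  112*16 + 11 (B) = 1803
  1803*16 + 0 = 28848
Decimal = 28848

28848


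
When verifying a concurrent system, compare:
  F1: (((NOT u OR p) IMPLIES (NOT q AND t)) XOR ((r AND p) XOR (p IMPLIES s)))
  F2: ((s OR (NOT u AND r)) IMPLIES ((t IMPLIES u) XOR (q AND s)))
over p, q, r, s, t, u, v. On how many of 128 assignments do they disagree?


F1 = (((NOT u OR p) IMPLIES (NOT q AND t)) XOR ((r AND p) XOR (p IMPLIES s)))
F2 = ((s OR (NOT u AND r)) IMPLIES ((t IMPLIES u) XOR (q AND s)))
Evaluate both on each of 128 rows (bits = p,q,r,s,t,u,v):
  row 0 [0000000]: F1=1 F2=1 -> 0
  row 1 [0000001]: F1=1 F2=1 -> 0
  row 2 [0000010]: F1=0 F2=1 (differ) -> 1
  row 3 [0000011]: F1=0 F2=1 (differ) -> 1
  row 4 [0000100]: F1=0 F2=1 (differ) -> 1
  (every remaining row is evaluated the same way; all 128 results are listed next)
Full result column, 8 rows per line (p,q,r,s fixed per line; t,u,v runs 000..111 left to right):
  rows 0-7 [p,q,r,s=0000]: 00111111  (ones: 6)
  rows 8-15 [p,q,r,s=0001]: 00110011  (ones: 4)
  rows 16-23 [p,q,r,s=0010]: 00110011  (ones: 4)
  rows 24-31 [p,q,r,s=0011]: 00110011  (ones: 4)
  rows 32-39 [p,q,r,s=0100]: 00110011  (ones: 4)
  rows 40-47 [p,q,r,s=0101]: 11000000  (ones: 2)
  rows 48-55 [p,q,r,s=0110]: 00111111  (ones: 6)
  rows 56-63 [p,q,r,s=0111]: 11000000  (ones: 2)
  rows 64-71 [p,q,r,s=1000]: 11110000  (ones: 4)
  rows 72-79 [p,q,r,s=1001]: 00000011  (ones: 2)
  rows 80-87 [p,q,r,s=1010]: 00000011  (ones: 2)
  rows 88-95 [p,q,r,s=1011]: 11111100  (ones: 6)
  rows 96-103 [p,q,r,s=1100]: 11111111  (ones: 8)
  rows 104-111 [p,q,r,s=1101]: 11110011  (ones: 6)
  rows 112-119 [p,q,r,s=1110]: 00001100  (ones: 2)
  rows 120-127 [p,q,r,s=1111]: 00001100  (ones: 2)
Disagreements = 6+4+4+4+4+2+6+2+4+2+2+6+8+6+2+2 = 64

64


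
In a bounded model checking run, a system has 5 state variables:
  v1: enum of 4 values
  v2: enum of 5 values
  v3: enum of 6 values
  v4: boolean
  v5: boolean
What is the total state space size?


State space = product of domain sizes of all variables.
Domain sizes:
  v1 (enum of 4 values): 4
  v2 (enum of 5 values): 5
  v3 (enum of 6 values): 6
  v4 (boolean): 2
  v5 (boolean): 2
Product = 4 * 5 * 6 * 2 * 2 = 480

480


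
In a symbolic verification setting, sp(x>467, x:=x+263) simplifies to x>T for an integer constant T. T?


Formula: sp(P, x:=E) = exists old_x. (x = E[old_x/x]) AND P[old_x/x] (old_x is the value of x before the assignment; eliminate old_x by solving x = E[old_x/x] for old_x)
Step 1: Precondition P: x>467, i.e. old_x > 467
Step 2: Assignment gives x = old_x + 263, so old_x = x - 263
Step 3: Substitute into P: x - 263 > 467
Step 4: Simplify: x > 467+263 = 730

730


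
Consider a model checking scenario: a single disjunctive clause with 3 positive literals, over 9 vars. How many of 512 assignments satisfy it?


Step 1: Total=2^9=512
Step 2: Unsat when all 3 false: 2^6=64
Step 3: Sat=512-64=448

448


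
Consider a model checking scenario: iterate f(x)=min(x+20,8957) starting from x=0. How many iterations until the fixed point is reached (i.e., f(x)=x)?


Step 1: x=0, cap=8957, increment=20
Step 2: x grows by 20 each step until capped at 8957; fixed point is x=8957
Step 3: iterations = ceil(8957/20) = 448

448


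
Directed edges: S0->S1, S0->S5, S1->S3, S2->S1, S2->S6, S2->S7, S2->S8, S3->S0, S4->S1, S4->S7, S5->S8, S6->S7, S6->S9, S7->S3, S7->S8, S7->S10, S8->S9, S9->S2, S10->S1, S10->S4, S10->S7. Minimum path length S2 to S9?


BFS layer-by-layer from S2:
  dist 0: {S2}
  dist 1: {S1, S6, S7, S8}
  dist 2: {S3, S9, S10}
  -> S9 reached at distance 2
Shortest path length = 2

2


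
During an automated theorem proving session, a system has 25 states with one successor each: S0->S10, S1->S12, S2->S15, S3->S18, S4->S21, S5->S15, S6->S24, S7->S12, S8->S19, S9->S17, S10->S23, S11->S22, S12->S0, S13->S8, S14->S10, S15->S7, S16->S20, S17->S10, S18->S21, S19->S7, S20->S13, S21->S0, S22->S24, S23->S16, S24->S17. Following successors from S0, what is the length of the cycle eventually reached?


Trace from S0 until a state repeats:
  S0 -> S10 -> S23 -> S16 -> S20 -> S13 -> S8 -> S19 -> S7 -> S12 -> S0
S0 first seen at step 0, revisited at step 10.
Cycle length = 10 - 0 = 10

10


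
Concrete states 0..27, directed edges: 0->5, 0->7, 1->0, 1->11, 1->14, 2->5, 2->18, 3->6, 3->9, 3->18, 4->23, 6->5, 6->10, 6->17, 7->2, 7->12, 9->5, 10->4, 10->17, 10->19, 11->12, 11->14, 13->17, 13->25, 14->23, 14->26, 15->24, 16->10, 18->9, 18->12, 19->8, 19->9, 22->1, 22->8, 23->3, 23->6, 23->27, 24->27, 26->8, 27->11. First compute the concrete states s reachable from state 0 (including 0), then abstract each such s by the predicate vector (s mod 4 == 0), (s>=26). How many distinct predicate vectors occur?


BFS from 0:
Concrete reachable: {0, 2, 5, 7, 9, 12, 18}
Abstract via predicates (s mod 4 == 0), (s>=26):
  (0,0) <- {2, 5, 7, 9, 18}
  (1,0) <- {0, 12}
Distinct abstract states = 2

2


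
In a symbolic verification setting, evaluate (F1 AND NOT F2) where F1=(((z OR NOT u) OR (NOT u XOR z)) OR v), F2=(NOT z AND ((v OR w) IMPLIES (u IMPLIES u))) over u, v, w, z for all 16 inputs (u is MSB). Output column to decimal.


F1 = (((z OR NOT u) OR (NOT u XOR z)) OR v)
F2 = (NOT z AND ((v OR w) IMPLIES (u IMPLIES u)))
Counterexample to F1=>F2 is where F1=1 and F2=0.
Evaluate each row (bits = u,v,w,z, MSB first):
  row 0 [0000]: F1=1 F2=1 -> F1&~F2 -> 0
  row 1 [0001]: F1=1 F2=0 -> F1&~F2 -> 1
  row 2 [0010]: F1=1 F2=1 -> F1&~F2 -> 0
  row 3 [0011]: F1=1 F2=0 -> F1&~F2 -> 1
  row 4 [0100]: F1=1 F2=1 -> F1&~F2 -> 0
  row 5 [0101]: F1=1 F2=0 -> F1&~F2 -> 1
  row 6 [0110]: F1=1 F2=1 -> F1&~F2 -> 0
  row 7 [0111]: F1=1 F2=0 -> F1&~F2 -> 1
  row 8 [1000]: F1=0 F2=1 -> F1&~F2 -> 0
  row 9 [1001]: F1=1 F2=0 -> F1&~F2 -> 1
  row 10 [1010]: F1=0 F2=1 -> F1&~F2 -> 0
  row 11 [1011]: F1=1 F2=0 -> F1&~F2 -> 1
  row 12 [1100]: F1=1 F2=1 -> F1&~F2 -> 0
  row 13 [1101]: F1=1 F2=0 -> F1&~F2 -> 1
  row 14 [1110]: F1=1 F2=1 -> F1&~F2 -> 0
  row 15 [1111]: F1=1 F2=0 -> F1&~F2 -> 1
Full result column, 4 rows per line (u,v fixed per line; w,z runs 00..11 left to right):
  rows 0-3 [u,v=00]: 0101  = hex 5
  rows 4-7 [u,v=01]: 0101  = hex 5
  rows 8-11 [u,v=10]: 0101  = hex 5
  rows 12-15 [u,v=11]: 0101  = hex 5
Counterexample vector (row 0 .. row 15) = 0101010101010101
Output column grouped in 4s = 0101 0101 0101 0101 = 0x5555
Convert to decimal digit by digit (value = value*16 + digit):
  5 -> 5
  5*16 + 5 = 85
  85*16 + 5 = 1365
  1365*16 + 5 = 21845
Decimal = 21845

21845


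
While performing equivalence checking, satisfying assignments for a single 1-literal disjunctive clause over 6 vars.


Step 1: Total=2^6=64
Step 2: Unsat when all 1 false: 2^5=32
Step 3: Sat=64-32=32

32


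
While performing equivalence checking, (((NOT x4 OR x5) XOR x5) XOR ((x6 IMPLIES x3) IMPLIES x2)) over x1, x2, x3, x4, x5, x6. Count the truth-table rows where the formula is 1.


Formula: (((NOT x4 OR x5) XOR x5) XOR ((x6 IMPLIES x3) IMPLIES x2)) over 6 vars (64 rows)
Evaluate each row (x1, x2, x3, x4, x5, x6 as bits, MSB first):
  row 0 [000000]: (((NOT 0 OR 0) XOR 0) XOR ((0 IMPLIES 0) IMPLIES 0)) -> 1
  row 1 [000001]: (((NOT 0 OR 0) XOR 0) XOR ((1 IMPLIES 0) IMPLIES 0)) -> 0
  row 2 [000010]: (((NOT 0 OR 1) XOR 1) XOR ((0 IMPLIES 0) IMPLIES 0)) -> 0
  row 3 [000011]: (((NOT 0 OR 1) XOR 1) XOR ((1 IMPLIES 0) IMPLIES 0)) -> 1
  row 4 [000100]: (((NOT 1 OR 0) XOR 0) XOR ((0 IMPLIES 0) IMPLIES 0)) -> 0
  (every remaining row is evaluated the same way; all 64 results are listed next)
Full result column, 8 rows per line (x1,x2,x3 fixed per line; x4,x5,x6 runs 000..111 left to right):
  rows 0-7 [x1,x2,x3=000]: 10010101  (ones: 4)
  rows 8-15 [x1,x2,x3=001]: 11000000  (ones: 2)
  rows 16-23 [x1,x2,x3=010]: 00111111  (ones: 6)
  rows 24-31 [x1,x2,x3=011]: 00111111  (ones: 6)
  rows 32-39 [x1,x2,x3=100]: 10010101  (ones: 4)
  rows 40-47 [x1,x2,x3=101]: 11000000  (ones: 2)
  rows 48-55 [x1,x2,x3=110]: 00111111  (ones: 6)
  rows 56-63 [x1,x2,x3=111]: 00111111  (ones: 6)
Count of 1-rows = 4+2+6+6+4+2+6+6 = 36

36


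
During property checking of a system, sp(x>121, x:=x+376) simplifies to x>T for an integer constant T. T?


Formula: sp(P, x:=E) = exists old_x. (x = E[old_x/x]) AND P[old_x/x] (old_x is the value of x before the assignment; eliminate old_x by solving x = E[old_x/x] for old_x)
Step 1: Precondition P: x>121, i.e. old_x > 121
Step 2: Assignment gives x = old_x + 376, so old_x = x - 376
Step 3: Substitute into P: x - 376 > 121
Step 4: Simplify: x > 121+376 = 497

497


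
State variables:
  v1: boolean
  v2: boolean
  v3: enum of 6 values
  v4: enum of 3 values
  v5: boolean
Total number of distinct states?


State space = product of domain sizes of all variables.
Domain sizes:
  v1 (boolean): 2
  v2 (boolean): 2
  v3 (enum of 6 values): 6
  v4 (enum of 3 values): 3
  v5 (boolean): 2
Product = 2 * 2 * 6 * 3 * 2 = 144

144


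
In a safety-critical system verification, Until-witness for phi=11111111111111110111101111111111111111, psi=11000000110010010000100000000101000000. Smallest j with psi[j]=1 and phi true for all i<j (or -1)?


(phi U psi) at 0: need smallest j with psi[j]=1 and phi[i]=1 for all i in [0,j).
Scan from step 0:
  step 0: psi=1 and phi held for [0,0) -> witness found
Witness step = 0

0


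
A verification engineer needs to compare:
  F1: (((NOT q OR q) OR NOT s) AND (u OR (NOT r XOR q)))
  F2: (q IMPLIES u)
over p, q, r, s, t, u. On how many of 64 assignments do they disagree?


F1 = (((NOT q OR q) OR NOT s) AND (u OR (NOT r XOR q)))
F2 = (q IMPLIES u)
Evaluate both on each of 64 rows (bits = p,q,r,s,t,u):
  row 0 [000000]: F1=1 F2=1 -> 0
  row 1 [000001]: F1=1 F2=1 -> 0
  row 2 [000010]: F1=1 F2=1 -> 0
  row 3 [000011]: F1=1 F2=1 -> 0
  row 4 [000100]: F1=1 F2=1 -> 0
  (every remaining row is evaluated the same way; all 64 results are listed next)
Full result column, 8 rows per line (p,q,r fixed per line; s,t,u runs 000..111 left to right):
  rows 0-7 [p,q,r=000]: 00000000  (ones: 0)
  rows 8-15 [p,q,r=001]: 10101010  (ones: 4)
  rows 16-23 [p,q,r=010]: 00000000  (ones: 0)
  rows 24-31 [p,q,r=011]: 10101010  (ones: 4)
  rows 32-39 [p,q,r=100]: 00000000  (ones: 0)
  rows 40-47 [p,q,r=101]: 10101010  (ones: 4)
  rows 48-55 [p,q,r=110]: 00000000  (ones: 0)
  rows 56-63 [p,q,r=111]: 10101010  (ones: 4)
Disagreements = 0+4+0+4+0+4+0+4 = 16

16


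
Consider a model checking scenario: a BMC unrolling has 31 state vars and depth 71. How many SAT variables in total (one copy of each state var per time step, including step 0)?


BMC unrolls to depth k, creating one copy of each state var for steps 0..k.
Step count = 71 + 1 = 72 (steps 0 through 71)
Vars per step = 31
Total = 31 * 72 = 2232

2232


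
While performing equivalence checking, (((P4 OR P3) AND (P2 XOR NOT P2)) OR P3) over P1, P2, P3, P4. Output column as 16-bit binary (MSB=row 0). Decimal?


Formula: (((P4 OR P3) AND (P2 XOR NOT P2)) OR P3) over P1, P2, P3, P4 (16 rows)
Evaluate each row (bits = P1,P2,P3,P4, MSB first):
  row 0 [0000]: (((0 OR 0) AND (0 XOR NOT 0)) OR 0) -> 0
  row 1 [0001]: (((1 OR 0) AND (0 XOR NOT 0)) OR 0) -> 1
  row 2 [0010]: (((0 OR 1) AND (0 XOR NOT 0)) OR 1) -> 1
  row 3 [0011]: (((1 OR 1) AND (0 XOR NOT 0)) OR 1) -> 1
  row 4 [0100]: (((0 OR 0) AND (1 XOR NOT 1)) OR 0) -> 0
  row 5 [0101]: (((1 OR 0) AND (1 XOR NOT 1)) OR 0) -> 1
  row 6 [0110]: (((0 OR 1) AND (1 XOR NOT 1)) OR 1) -> 1
  row 7 [0111]: (((1 OR 1) AND (1 XOR NOT 1)) OR 1) -> 1
  row 8 [1000]: (((0 OR 0) AND (0 XOR NOT 0)) OR 0) -> 0
  row 9 [1001]: (((1 OR 0) AND (0 XOR NOT 0)) OR 0) -> 1
  row 10 [1010]: (((0 OR 1) AND (0 XOR NOT 0)) OR 1) -> 1
  row 11 [1011]: (((1 OR 1) AND (0 XOR NOT 0)) OR 1) -> 1
  row 12 [1100]: (((0 OR 0) AND (1 XOR NOT 1)) OR 0) -> 0
  row 13 [1101]: (((1 OR 0) AND (1 XOR NOT 1)) OR 0) -> 1
  row 14 [1110]: (((0 OR 1) AND (1 XOR NOT 1)) OR 1) -> 1
  row 15 [1111]: (((1 OR 1) AND (1 XOR NOT 1)) OR 1) -> 1
Full result column, 4 rows per line (P1,P2 fixed per line; P3,P4 runs 00..11 left to right):
  rows 0-3 [P1,P2=00]: 0111  = hex 7
  rows 4-7 [P1,P2=01]: 0111  = hex 7
  rows 8-11 [P1,P2=10]: 0111  = hex 7
  rows 12-15 [P1,P2=11]: 0111  = hex 7
Output column (row 0 .. row 15) = 0111011101110111
Output column grouped in 4s = 0111 0111 0111 0111 = 0x7777
Convert to decimal digit by digit (value = value*16 + digit):
  7 -> 7
  7*16 + 7 = 119
  119*16 + 7 = 1911
  1911*16 + 7 = 30583
Decimal = 30583

30583


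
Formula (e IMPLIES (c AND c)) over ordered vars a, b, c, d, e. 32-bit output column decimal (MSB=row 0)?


Formula: (e IMPLIES (c AND c)) over a, b, c, d, e (32 rows)
Evaluate each row (bits = a,b,c,d,e, MSB first):
  row 0 [00000]: (0 IMPLIES (0 AND 0)) -> 1
  row 1 [00001]: (1 IMPLIES (0 AND 0)) -> 0
  row 2 [00010]: (0 IMPLIES (0 AND 0)) -> 1
  row 3 [00011]: (1 IMPLIES (0 AND 0)) -> 0
  row 4 [00100]: (0 IMPLIES (1 AND 1)) -> 1
  row 5 [00101]: (1 IMPLIES (1 AND 1)) -> 1
  row 6 [00110]: (0 IMPLIES (1 AND 1)) -> 1
  row 7 [00111]: (1 IMPLIES (1 AND 1)) -> 1
  row 8 [01000]: (0 IMPLIES (0 AND 0)) -> 1
  row 9 [01001]: (1 IMPLIES (0 AND 0)) -> 0
  row 10 [01010]: (0 IMPLIES (0 AND 0)) -> 1
  row 11 [01011]: (1 IMPLIES (0 AND 0)) -> 0
  row 12 [01100]: (0 IMPLIES (1 AND 1)) -> 1
  row 13 [01101]: (1 IMPLIES (1 AND 1)) -> 1
  row 14 [01110]: (0 IMPLIES (1 AND 1)) -> 1
  row 15 [01111]: (1 IMPLIES (1 AND 1)) -> 1
  row 16 [10000]: (0 IMPLIES (0 AND 0)) -> 1
  row 17 [10001]: (1 IMPLIES (0 AND 0)) -> 0
  row 18 [10010]: (0 IMPLIES (0 AND 0)) -> 1
  row 19 [10011]: (1 IMPLIES (0 AND 0)) -> 0
  row 20 [10100]: (0 IMPLIES (1 AND 1)) -> 1
  row 21 [10101]: (1 IMPLIES (1 AND 1)) -> 1
  row 22 [10110]: (0 IMPLIES (1 AND 1)) -> 1
  row 23 [10111]: (1 IMPLIES (1 AND 1)) -> 1
  row 24 [11000]: (0 IMPLIES (0 AND 0)) -> 1
  row 25 [11001]: (1 IMPLIES (0 AND 0)) -> 0
  row 26 [11010]: (0 IMPLIES (0 AND 0)) -> 1
  row 27 [11011]: (1 IMPLIES (0 AND 0)) -> 0
  row 28 [11100]: (0 IMPLIES (1 AND 1)) -> 1
  row 29 [11101]: (1 IMPLIES (1 AND 1)) -> 1
  row 30 [11110]: (0 IMPLIES (1 AND 1)) -> 1
  row 31 [11111]: (1 IMPLIES (1 AND 1)) -> 1
Full result column, 4 rows per line (a,b,c fixed per line; d,e runs 00..11 left to right):
  rows 0-3 [a,b,c=000]: 1010  = hex A
  rows 4-7 [a,b,c=001]: 1111  = hex F
  rows 8-11 [a,b,c=010]: 1010  = hex A
  rows 12-15 [a,b,c=011]: 1111  = hex F
  rows 16-19 [a,b,c=100]: 1010  = hex A
  rows 20-23 [a,b,c=101]: 1111  = hex F
  rows 24-27 [a,b,c=110]: 1010  = hex A
  rows 28-31 [a,b,c=111]: 1111  = hex F
Output column (row 0 .. row 31) = 10101111101011111010111110101111
Output column grouped in 4s = 1010 1111 1010 1111 1010 1111 1010 1111 = 0xAFAFAFAF
Convert to decimal digit by digit (value = value*16 + digit):
  A -> 10
  10*16 + 15 (F) = 175
  175*16 + 10 (A) = 2810
  2810*16 + 15 (F) = 44975
  44975*16 + 10 (A) = 719610
  719610*16 + 15 (F) = 11513775
  11513775*16 + 10 (A) = 184220410
  184220410*16 + 15 (F) = 2947526575
Decimal = 2947526575

2947526575


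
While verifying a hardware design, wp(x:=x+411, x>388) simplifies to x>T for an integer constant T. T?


Formula: wp(x:=E, P) = P[E/x] (substitute E for x in postcondition)
Step 1: Postcondition: x>388
Step 2: Substitute x+411 for x: x+411>388
Step 3: Solve for x: x > 388-411 = -23

-23


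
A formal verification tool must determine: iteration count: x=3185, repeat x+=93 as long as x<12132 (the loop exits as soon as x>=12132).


Step 1: x goes from 3185 toward 12132 by 93; the body runs while x<12132, so iterations = ceil((bound-start)/step)
Step 2: Distance=8947
Step 3: ceil(8947/93)=97

97


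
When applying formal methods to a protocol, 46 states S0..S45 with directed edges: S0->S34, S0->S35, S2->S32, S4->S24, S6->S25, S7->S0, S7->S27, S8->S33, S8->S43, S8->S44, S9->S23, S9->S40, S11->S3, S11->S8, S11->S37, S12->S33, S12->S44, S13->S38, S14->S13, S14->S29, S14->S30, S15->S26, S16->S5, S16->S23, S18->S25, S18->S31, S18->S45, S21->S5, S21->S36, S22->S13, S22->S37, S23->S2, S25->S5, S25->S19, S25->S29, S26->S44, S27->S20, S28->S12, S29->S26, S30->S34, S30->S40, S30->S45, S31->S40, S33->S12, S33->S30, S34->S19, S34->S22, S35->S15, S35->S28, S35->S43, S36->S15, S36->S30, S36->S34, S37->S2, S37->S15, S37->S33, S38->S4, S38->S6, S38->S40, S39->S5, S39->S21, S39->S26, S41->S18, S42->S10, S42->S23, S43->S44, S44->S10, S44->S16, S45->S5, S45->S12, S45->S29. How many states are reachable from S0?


BFS from S0:
  layer 0: {S0}
  layer 1: {S34, S35}
  layer 2: {S15, S19, S22, S28, S43}
  layer 3: {S12, S13, S26, S37, S44}
  layer 4: {S2, S10, S16, S33, S38}
  layer 5: {S4, S5, S6, S23, S30, S32, S40}
  layer 6: {S24, S25, S45}
  layer 7: {S29}
Reachable set: {S0, S2, S4, S5, S6, S10, S12, S13, S15, S16, S19, S22, S23, S24, S25, S26, S28, S29, S30, S32, S33, S34, S35, S37, S38, S40, S43, S44, S45}
Count = 29

29


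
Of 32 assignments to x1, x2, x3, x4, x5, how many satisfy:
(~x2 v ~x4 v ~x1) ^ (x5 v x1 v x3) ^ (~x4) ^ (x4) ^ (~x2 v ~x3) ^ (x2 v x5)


CNF with 6 clauses over 5 vars (32 assignments).
An assignment satisfies CNF iff every clause has >=1 true literal.
Check each row (bits = x1,x2,x3,x4,x5; clause T/F shown):
  row 0 [00000]: clauses=TFTFTF -> 0
  row 1 [00001]: clauses=TTTFTT -> 0
  row 2 [00010]: clauses=TFFTTF -> 0
  row 3 [00011]: clauses=TTFTTT -> 0
  row 4 [00100]: clauses=TTTFTF -> 0
  row 5 [00101]: clauses=TTTFTT -> 0
  row 6 [00110]: clauses=TTFTTF -> 0
  row 7 [00111]: clauses=TTFTTT -> 0
  row 8 [01000]: clauses=TFTFTT -> 0
  row 9 [01001]: clauses=TTTFTT -> 0
  row 10 [01010]: clauses=TFFTTT -> 0
  row 11 [01011]: clauses=TTFTTT -> 0
  row 12 [01100]: clauses=TTTFFT -> 0
  row 13 [01101]: clauses=TTTFFT -> 0
  row 14 [01110]: clauses=TTFTFT -> 0
  row 15 [01111]: clauses=TTFTFT -> 0
  row 16 [10000]: clauses=TTTFTF -> 0
  row 17 [10001]: clauses=TTTFTT -> 0
  row 18 [10010]: clauses=TTFTTF -> 0
  row 19 [10011]: clauses=TTFTTT -> 0
  row 20 [10100]: clauses=TTTFTF -> 0
  row 21 [10101]: clauses=TTTFTT -> 0
  row 22 [10110]: clauses=TTFTTF -> 0
  row 23 [10111]: clauses=TTFTTT -> 0
  row 24 [11000]: clauses=TTTFTT -> 0
  row 25 [11001]: clauses=TTTFTT -> 0
  row 26 [11010]: clauses=FTFTTT -> 0
  row 27 [11011]: clauses=FTFTTT -> 0
  row 28 [11100]: clauses=TTTFFT -> 0
  row 29 [11101]: clauses=TTTFFT -> 0
  row 30 [11110]: clauses=FTFTFT -> 0
  row 31 [11111]: clauses=FTFTFT -> 0
Full result column, 8 rows per line (x1,x2 fixed per line; x3,x4,x5 runs 000..111 left to right):
  rows 0-7 [x1,x2=00]: 00000000  (ones: 0)
  rows 8-15 [x1,x2=01]: 00000000  (ones: 0)
  rows 16-23 [x1,x2=10]: 00000000  (ones: 0)
  rows 24-31 [x1,x2=11]: 00000000  (ones: 0)
Satisfying assignments = 0+0+0+0 = 0

0


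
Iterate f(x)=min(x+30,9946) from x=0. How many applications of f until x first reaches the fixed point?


Step 1: x=0, cap=9946, increment=30
Step 2: x grows by 30 each step until capped at 9946; fixed point is x=9946
Step 3: iterations = ceil(9946/30) = 332

332


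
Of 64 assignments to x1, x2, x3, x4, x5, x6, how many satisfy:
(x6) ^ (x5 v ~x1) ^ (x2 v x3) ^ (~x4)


CNF with 4 clauses over 6 vars (64 assignments).
An assignment satisfies CNF iff every clause has >=1 true literal.
Check each row (bits = x1,x2,x3,x4,x5,x6; clause T/F shown):
  row 0 [000000]: clauses=FTFT -> 0
  row 1 [000001]: clauses=TTFT -> 0
  row 2 [000010]: clauses=FTFT -> 0
  row 3 [000011]: clauses=TTFT -> 0
  row 4 [000100]: clauses=FTFF -> 0
  (every remaining row is evaluated the same way; all 64 results are listed next)
Full result column, 8 rows per line (x1,x2,x3 fixed per line; x4,x5,x6 runs 000..111 left to right):
  rows 0-7 [x1,x2,x3=000]: 00000000  (ones: 0)
  rows 8-15 [x1,x2,x3=001]: 01010000  (ones: 2)
  rows 16-23 [x1,x2,x3=010]: 01010000  (ones: 2)
  rows 24-31 [x1,x2,x3=011]: 01010000  (ones: 2)
  rows 32-39 [x1,x2,x3=100]: 00000000  (ones: 0)
  rows 40-47 [x1,x2,x3=101]: 00010000  (ones: 1)
  rows 48-55 [x1,x2,x3=110]: 00010000  (ones: 1)
  rows 56-63 [x1,x2,x3=111]: 00010000  (ones: 1)
Satisfying assignments = 0+2+2+2+0+1+1+1 = 9

9


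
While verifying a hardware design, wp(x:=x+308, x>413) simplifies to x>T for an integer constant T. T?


Formula: wp(x:=E, P) = P[E/x] (substitute E for x in postcondition)
Step 1: Postcondition: x>413
Step 2: Substitute x+308 for x: x+308>413
Step 3: Solve for x: x > 413-308 = 105

105


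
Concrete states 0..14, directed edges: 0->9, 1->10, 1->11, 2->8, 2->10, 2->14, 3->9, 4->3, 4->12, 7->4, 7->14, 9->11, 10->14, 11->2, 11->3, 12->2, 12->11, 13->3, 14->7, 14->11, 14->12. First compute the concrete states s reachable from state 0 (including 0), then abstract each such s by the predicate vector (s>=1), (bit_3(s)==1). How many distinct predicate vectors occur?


BFS from 0:
Concrete reachable: {0, 2, 3, 4, 7, 8, 9, 10, 11, 12, 14}
Abstract via predicates (s>=1), (bit_3(s)==1):
  (0,0) <- {0}
  (1,0) <- {2, 3, 4, 7}
  (1,1) <- {8, 9, 10, 11, 12, 14}
Distinct abstract states = 3

3


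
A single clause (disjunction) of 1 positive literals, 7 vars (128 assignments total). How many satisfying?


Step 1: Total=2^7=128
Step 2: Unsat when all 1 false: 2^6=64
Step 3: Sat=128-64=64

64


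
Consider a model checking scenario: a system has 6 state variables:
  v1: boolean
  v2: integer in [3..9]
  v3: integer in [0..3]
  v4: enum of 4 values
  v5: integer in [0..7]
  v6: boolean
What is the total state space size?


State space = product of domain sizes of all variables.
Domain sizes:
  v1 (boolean): 2
  v2 (integer in [3..9]): 7
  v3 (integer in [0..3]): 4
  v4 (enum of 4 values): 4
  v5 (integer in [0..7]): 8
  v6 (boolean): 2
Product = 2 * 7 * 4 * 4 * 8 * 2 = 3584

3584


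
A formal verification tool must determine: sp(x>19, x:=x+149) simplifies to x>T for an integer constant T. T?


Formula: sp(P, x:=E) = exists old_x. (x = E[old_x/x]) AND P[old_x/x] (old_x is the value of x before the assignment; eliminate old_x by solving x = E[old_x/x] for old_x)
Step 1: Precondition P: x>19, i.e. old_x > 19
Step 2: Assignment gives x = old_x + 149, so old_x = x - 149
Step 3: Substitute into P: x - 149 > 19
Step 4: Simplify: x > 19+149 = 168

168
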